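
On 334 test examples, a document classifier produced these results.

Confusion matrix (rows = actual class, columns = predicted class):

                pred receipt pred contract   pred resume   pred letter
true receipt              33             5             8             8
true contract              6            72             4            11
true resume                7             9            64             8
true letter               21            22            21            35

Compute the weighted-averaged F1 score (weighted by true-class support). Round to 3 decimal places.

Per-class F1 score (2·TP/(2·TP+FP+FN)):
  receipt: TP=33, FP=6+7+21=34, FN=5+8+8=21 → 66/121 = 0.5455
  contract: TP=72, FP=5+9+22=36, FN=6+4+11=21 → 144/201 = 0.7164
  resume: TP=64, FP=8+4+21=33, FN=7+9+8=24 → 128/185 = 0.6919
  letter: TP=35, FP=8+11+8=27, FN=21+22+21=64 → 70/161 = 0.4348
Weighted-F1 score = Σ (supportᵢ/N)·F1 scoreᵢ with N=334: (54/334)·0.5455 + (93/334)·0.7164 + (88/334)·0.6919 + (99/334)·0.4348 = 0.599

0.599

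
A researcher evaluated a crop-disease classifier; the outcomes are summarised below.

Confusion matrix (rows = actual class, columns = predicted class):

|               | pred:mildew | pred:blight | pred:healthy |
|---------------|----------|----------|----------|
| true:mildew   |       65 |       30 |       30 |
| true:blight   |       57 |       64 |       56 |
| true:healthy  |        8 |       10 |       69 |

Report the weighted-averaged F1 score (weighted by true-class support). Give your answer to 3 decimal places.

0.499

Per-class F1 score (2·TP/(2·TP+FP+FN)):
  mildew: TP=65, FP=57+8=65, FN=30+30=60 → 130/255 = 0.5098
  blight: TP=64, FP=30+10=40, FN=57+56=113 → 128/281 = 0.4555
  healthy: TP=69, FP=30+56=86, FN=8+10=18 → 138/242 = 0.5702
Weighted-F1 score = Σ (supportᵢ/N)·F1 scoreᵢ with N=389: (125/389)·0.5098 + (177/389)·0.4555 + (87/389)·0.5702 = 0.499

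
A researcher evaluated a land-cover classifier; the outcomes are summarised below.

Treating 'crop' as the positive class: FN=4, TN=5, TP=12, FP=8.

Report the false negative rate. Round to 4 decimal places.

0.2500

FNR = FN/(FN+TP) = 4/(4+12) = 0.2500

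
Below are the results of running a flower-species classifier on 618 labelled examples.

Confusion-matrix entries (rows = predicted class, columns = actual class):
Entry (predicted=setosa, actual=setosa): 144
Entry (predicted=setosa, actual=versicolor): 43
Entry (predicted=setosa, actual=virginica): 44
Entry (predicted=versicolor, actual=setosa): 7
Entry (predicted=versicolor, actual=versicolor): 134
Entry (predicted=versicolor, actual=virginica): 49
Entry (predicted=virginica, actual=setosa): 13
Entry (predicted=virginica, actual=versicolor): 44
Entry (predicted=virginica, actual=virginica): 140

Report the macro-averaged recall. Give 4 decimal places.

0.6951

Per-class recall (TP/(TP+FN)):
  setosa: TP=144, FN=7+13=20 → 144/164 = 0.87805
  versicolor: TP=134, FN=43+44=87 → 134/221 = 0.60633
  virginica: TP=140, FN=44+49=93 → 140/233 = 0.60086
Macro-recall = mean = (0.87805 + 0.60633 + 0.60086) / 3 = 0.6951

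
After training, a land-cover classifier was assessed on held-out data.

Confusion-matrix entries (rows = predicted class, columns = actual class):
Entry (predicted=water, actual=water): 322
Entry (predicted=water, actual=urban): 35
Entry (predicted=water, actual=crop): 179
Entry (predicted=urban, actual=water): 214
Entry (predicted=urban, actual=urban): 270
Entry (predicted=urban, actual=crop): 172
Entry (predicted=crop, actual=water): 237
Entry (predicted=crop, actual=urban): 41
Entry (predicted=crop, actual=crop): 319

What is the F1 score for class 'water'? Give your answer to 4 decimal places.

One-vs-rest for 'water': TP = diagonal; FP = other classes predicted 'water'; FN = 'water' predicted as other.
F1 score = 2·TP/(2·TP+FP+FN).
water: TP=322, FP=35+179=214, FN=214+237=451 → 644/1309 = 0.49198

0.4920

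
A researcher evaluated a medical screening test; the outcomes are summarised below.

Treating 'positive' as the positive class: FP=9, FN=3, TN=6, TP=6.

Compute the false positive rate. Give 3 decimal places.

FPR = FP/(FP+TN) = 9/(9+6) = 0.600

0.600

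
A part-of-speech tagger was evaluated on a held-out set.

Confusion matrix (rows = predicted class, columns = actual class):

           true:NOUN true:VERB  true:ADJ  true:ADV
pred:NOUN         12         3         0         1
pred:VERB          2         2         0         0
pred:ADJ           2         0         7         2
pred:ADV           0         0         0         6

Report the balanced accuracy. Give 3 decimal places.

0.704

Balanced accuracy = mean of per-class recall.
  NOUN: recall = 12/16 = 0.7500
  VERB: recall = 2/5 = 0.4000
  ADJ: recall = 7/7 = 1.0000
  ADV: recall = 6/9 = 0.6667
Mean = (0.7500 + 0.4000 + 1.0000 + 0.6667) / 4 = 0.704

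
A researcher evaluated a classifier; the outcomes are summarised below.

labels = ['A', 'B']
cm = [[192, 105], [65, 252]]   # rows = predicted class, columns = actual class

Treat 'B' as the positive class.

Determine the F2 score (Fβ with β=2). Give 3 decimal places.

0.722

Fβ = (1+β²)·TP / ((1+β²)·TP + β²·FN + FP), with β²=4
= 5·252 / (5·252 + 4·105 + 65) = 0.722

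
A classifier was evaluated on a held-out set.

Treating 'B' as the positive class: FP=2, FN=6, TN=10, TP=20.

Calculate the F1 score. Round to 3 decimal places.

Precision = TP/(TP+FP) = 20/22 = 0.9091
Recall = TP/(TP+FN) = 20/26 = 0.7692
F1 = 2·TP/(2·TP+FP+FN) = 40/48 = 0.833

0.833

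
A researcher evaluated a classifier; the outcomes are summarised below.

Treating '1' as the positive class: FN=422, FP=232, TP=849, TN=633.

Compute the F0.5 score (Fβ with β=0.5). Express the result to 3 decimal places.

0.759

Fβ = (1+β²)·TP / ((1+β²)·TP + β²·FN + FP), with β²=1/4
= 1.25·849 / (1.25·849 + 0.25·422 + 232) = 0.759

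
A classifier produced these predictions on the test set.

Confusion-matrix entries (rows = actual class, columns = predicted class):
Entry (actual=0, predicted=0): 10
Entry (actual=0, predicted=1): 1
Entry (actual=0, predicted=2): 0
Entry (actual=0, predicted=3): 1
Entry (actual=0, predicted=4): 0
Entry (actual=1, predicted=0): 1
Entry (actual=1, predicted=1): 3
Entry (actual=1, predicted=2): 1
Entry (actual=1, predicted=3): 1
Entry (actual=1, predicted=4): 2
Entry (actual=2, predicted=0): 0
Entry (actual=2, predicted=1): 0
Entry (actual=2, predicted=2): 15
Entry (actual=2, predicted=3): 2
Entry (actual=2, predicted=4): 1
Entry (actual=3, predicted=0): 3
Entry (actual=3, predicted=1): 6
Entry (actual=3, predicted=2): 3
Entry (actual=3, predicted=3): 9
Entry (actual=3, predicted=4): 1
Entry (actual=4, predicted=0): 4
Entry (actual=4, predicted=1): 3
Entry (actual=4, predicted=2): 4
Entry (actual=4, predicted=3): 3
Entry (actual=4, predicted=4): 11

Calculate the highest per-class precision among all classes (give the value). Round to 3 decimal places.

Per-class precision (TP/(TP+FP)):
  0: TP=10, FP=1+0+3+4=8 → 10/18 = 0.5556
  1: TP=3, FP=1+0+6+3=10 → 3/13 = 0.2308
  2: TP=15, FP=0+1+3+4=8 → 15/23 = 0.6522
  3: TP=9, FP=1+1+2+3=7 → 9/16 = 0.5625
  4: TP=11, FP=0+2+1+1=4 → 11/15 = 0.7333
Highest is class '4' with precision = 0.733.

0.733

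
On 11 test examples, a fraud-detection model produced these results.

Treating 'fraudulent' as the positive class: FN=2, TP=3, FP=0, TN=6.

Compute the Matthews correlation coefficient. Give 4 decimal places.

MCC = (TP·TN − FP·FN) / √((TP+FP)(TP+FN)(TN+FP)(TN+FN))
Numerator = 3·6 − 0·2 = 18
Denominator = √(3·5·6·8) = √720 = 26.8328
MCC = 18 / 26.8328 = 0.6708

0.6708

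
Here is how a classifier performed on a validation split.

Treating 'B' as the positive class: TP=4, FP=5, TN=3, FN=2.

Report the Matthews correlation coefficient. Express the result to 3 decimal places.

0.043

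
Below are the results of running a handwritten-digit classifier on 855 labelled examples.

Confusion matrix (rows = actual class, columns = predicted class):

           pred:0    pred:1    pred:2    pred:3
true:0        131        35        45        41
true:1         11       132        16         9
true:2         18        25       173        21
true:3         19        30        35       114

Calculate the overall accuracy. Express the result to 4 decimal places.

0.6433

Accuracy = trace / total = (131+132+173+114=550) / 855 = 550/855 = 0.6433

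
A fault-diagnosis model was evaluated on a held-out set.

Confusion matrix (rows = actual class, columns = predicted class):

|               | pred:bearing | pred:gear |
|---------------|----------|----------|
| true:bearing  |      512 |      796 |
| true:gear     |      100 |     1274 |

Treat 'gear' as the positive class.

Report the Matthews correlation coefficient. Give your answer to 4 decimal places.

MCC = (TP·TN − FP·FN) / √((TP+FP)(TP+FN)(TN+FP)(TN+FN))
Numerator = 1274·512 − 796·100 = 572688
Denominator = √(2070·1374·1308·612) = √2276754713280 = 1508891.8826
MCC = 572688 / 1508891.8826 = 0.3795

0.3795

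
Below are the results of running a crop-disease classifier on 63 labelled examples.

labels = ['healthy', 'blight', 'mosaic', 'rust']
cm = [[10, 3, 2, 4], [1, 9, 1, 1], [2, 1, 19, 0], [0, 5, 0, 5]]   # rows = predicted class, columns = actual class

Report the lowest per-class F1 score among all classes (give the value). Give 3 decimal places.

Per-class F1 score (2·TP/(2·TP+FP+FN)):
  healthy: TP=10, FP=3+2+4=9, FN=1+2+0=3 → 20/32 = 0.6250
  blight: TP=9, FP=1+1+1=3, FN=3+1+5=9 → 18/30 = 0.6000
  mosaic: TP=19, FP=2+1+0=3, FN=2+1+0=3 → 38/44 = 0.8636
  rust: TP=5, FP=0+5+0=5, FN=4+1+0=5 → 10/20 = 0.5000
Lowest is class 'rust' with F1 score = 0.500.

0.500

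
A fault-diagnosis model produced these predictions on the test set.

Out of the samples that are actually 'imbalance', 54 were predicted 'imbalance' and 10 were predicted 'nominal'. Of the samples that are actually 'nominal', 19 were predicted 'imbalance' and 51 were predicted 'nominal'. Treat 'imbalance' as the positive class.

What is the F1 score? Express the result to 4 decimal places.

0.7883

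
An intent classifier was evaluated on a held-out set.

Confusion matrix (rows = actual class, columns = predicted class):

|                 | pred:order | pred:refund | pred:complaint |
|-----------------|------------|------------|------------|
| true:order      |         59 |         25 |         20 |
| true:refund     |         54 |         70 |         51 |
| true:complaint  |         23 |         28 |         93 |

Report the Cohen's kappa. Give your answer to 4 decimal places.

Observed agreement pₒ = trace/N = 222/423 = 0.52482
Expected agreement pₑ = Σ (rowᵢ·colᵢ)/N² = (104·136 + 175·123 + 144·164)/423² = 0.33133
κ = (pₒ − pₑ)/(1 − pₑ) = (0.52482 − 0.33133)/(1 − 0.33133) = 0.2894

0.2894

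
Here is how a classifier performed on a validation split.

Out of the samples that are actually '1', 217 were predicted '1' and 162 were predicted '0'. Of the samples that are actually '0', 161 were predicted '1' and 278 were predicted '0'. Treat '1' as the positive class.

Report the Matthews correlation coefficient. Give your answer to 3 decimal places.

0.206

MCC = (TP·TN − FP·FN) / √((TP+FP)(TP+FN)(TN+FP)(TN+FN))
Numerator = 217·278 − 161·162 = 34244
Denominator = √(378·379·439·440) = √27672487920 = 166350.4972
MCC = 34244 / 166350.4972 = 0.206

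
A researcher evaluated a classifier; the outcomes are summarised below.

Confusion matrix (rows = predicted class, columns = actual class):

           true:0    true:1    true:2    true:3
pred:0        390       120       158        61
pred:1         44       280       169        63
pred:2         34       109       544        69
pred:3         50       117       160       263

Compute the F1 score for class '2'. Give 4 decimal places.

Take TP from the diagonal, FP from the rest of the '2' prediction marginal, FN from the rest of the '2' actual marginal.
F1 score = 2·TP/(2·TP+FP+FN).
2: TP=544, FP=34+109+69=212, FN=158+169+160=487 → 1088/1787 = 0.60884

0.6088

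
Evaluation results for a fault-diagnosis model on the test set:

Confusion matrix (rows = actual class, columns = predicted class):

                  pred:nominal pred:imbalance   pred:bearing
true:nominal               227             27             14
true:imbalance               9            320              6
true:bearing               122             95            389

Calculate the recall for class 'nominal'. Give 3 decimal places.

0.847

Take TP from the diagonal, FP from the rest of the 'nominal' prediction marginal, FN from the rest of the 'nominal' actual marginal.
recall = TP/(TP+FN).
nominal: TP=227, FN=27+14=41 → 227/268 = 0.8470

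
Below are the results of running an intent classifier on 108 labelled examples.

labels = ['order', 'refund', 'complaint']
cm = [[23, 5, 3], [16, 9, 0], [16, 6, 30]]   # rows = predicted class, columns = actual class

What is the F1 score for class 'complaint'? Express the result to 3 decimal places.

Treat 'complaint' as positive and all other classes as negative.
F1 score = 2·TP/(2·TP+FP+FN).
complaint: TP=30, FP=16+6=22, FN=3+0=3 → 60/85 = 0.7059

0.706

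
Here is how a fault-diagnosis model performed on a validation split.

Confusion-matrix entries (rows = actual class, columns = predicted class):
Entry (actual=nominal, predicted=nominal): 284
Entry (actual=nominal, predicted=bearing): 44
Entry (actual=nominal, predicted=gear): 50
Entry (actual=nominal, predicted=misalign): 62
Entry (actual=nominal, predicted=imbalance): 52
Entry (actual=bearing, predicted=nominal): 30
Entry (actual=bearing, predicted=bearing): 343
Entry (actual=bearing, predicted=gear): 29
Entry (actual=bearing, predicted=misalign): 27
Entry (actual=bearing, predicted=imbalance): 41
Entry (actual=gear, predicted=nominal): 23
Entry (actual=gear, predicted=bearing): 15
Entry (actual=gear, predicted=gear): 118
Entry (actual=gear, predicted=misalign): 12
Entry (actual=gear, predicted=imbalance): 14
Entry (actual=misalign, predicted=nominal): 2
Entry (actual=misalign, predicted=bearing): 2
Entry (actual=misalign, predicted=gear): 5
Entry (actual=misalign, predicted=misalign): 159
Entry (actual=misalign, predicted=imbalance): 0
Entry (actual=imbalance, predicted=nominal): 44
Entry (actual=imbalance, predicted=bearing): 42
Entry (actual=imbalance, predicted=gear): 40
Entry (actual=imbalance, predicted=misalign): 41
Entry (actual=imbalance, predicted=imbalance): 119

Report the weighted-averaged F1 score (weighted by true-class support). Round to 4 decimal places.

0.6380

Per-class F1 score (2·TP/(2·TP+FP+FN)):
  nominal: TP=284, FP=30+23+2+44=99, FN=44+50+62+52=208 → 568/875 = 0.64914
  bearing: TP=343, FP=44+15+2+42=103, FN=30+29+27+41=127 → 686/916 = 0.74891
  gear: TP=118, FP=50+29+5+40=124, FN=23+15+12+14=64 → 236/424 = 0.55660
  misalign: TP=159, FP=62+27+12+41=142, FN=2+2+5+0=9 → 318/469 = 0.67804
  imbalance: TP=119, FP=52+41+14+0=107, FN=44+42+40+41=167 → 238/512 = 0.46484
Weighted-F1 score = Σ (supportᵢ/N)·F1 scoreᵢ with N=1598: (492/1598)·0.64914 + (470/1598)·0.74891 + (182/1598)·0.55660 + (168/1598)·0.67804 + (286/1598)·0.46484 = 0.6380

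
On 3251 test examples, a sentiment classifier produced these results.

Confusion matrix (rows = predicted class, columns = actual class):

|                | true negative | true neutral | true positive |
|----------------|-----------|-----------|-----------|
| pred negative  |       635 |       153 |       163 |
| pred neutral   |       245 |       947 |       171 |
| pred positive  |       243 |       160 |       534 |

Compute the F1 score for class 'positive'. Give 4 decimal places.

Treat 'positive' as positive and all other classes as negative.
F1 score = 2·TP/(2·TP+FP+FN).
positive: TP=534, FP=243+160=403, FN=163+171=334 → 1068/1805 = 0.59169

0.5917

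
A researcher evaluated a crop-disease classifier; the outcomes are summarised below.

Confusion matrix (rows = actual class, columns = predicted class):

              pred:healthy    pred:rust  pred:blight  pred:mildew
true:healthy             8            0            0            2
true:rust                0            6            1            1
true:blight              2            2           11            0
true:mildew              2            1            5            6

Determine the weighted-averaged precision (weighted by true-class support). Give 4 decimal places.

Per-class precision (TP/(TP+FP)):
  healthy: TP=8, FP=0+2+2=4 → 8/12 = 0.66667
  rust: TP=6, FP=0+2+1=3 → 6/9 = 0.66667
  blight: TP=11, FP=0+1+5=6 → 11/17 = 0.64706
  mildew: TP=6, FP=2+1+0=3 → 6/9 = 0.66667
Weighted-precision = Σ (supportᵢ/N)·precisionᵢ with N=47: (10/47)·0.66667 + (8/47)·0.66667 + (15/47)·0.64706 + (14/47)·0.66667 = 0.6604

0.6604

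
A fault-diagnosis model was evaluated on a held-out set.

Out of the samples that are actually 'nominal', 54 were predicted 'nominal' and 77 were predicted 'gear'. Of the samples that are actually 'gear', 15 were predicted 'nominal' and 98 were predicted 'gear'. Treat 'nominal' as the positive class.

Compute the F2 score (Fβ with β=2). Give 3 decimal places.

0.455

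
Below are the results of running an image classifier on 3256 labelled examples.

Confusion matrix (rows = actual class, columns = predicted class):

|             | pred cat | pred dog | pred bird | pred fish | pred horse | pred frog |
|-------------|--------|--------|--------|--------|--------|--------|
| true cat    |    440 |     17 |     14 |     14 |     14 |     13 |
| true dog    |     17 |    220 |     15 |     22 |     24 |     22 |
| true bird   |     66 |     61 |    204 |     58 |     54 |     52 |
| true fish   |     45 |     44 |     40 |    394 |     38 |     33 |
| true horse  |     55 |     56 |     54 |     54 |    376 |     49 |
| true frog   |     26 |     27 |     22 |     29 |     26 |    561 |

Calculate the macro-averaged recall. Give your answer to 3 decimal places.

0.670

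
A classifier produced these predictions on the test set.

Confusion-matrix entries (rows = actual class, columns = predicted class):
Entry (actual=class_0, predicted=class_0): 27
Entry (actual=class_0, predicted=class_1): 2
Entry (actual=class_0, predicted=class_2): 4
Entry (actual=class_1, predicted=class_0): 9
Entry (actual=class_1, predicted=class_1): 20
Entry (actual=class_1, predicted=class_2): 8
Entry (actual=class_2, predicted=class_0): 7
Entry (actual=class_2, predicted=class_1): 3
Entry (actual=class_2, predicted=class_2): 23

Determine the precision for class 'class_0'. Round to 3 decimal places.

0.628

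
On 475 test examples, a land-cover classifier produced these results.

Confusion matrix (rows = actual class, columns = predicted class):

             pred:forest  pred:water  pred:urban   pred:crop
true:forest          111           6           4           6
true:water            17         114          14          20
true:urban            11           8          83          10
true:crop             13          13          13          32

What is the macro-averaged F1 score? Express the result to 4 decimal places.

0.6839

Per-class F1 score (2·TP/(2·TP+FP+FN)):
  forest: TP=111, FP=17+11+13=41, FN=6+4+6=16 → 222/279 = 0.79570
  water: TP=114, FP=6+8+13=27, FN=17+14+20=51 → 228/306 = 0.74510
  urban: TP=83, FP=4+14+13=31, FN=11+8+10=29 → 166/226 = 0.73451
  crop: TP=32, FP=6+20+10=36, FN=13+13+13=39 → 64/139 = 0.46043
Macro-F1 score = mean = (0.79570 + 0.74510 + 0.73451 + 0.46043) / 4 = 0.6839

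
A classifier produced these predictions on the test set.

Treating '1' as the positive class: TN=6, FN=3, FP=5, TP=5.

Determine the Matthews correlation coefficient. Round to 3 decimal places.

0.169

MCC = (TP·TN − FP·FN) / √((TP+FP)(TP+FN)(TN+FP)(TN+FN))
Numerator = 5·6 − 5·3 = 15
Denominator = √(10·8·11·9) = √7920 = 88.9944
MCC = 15 / 88.9944 = 0.169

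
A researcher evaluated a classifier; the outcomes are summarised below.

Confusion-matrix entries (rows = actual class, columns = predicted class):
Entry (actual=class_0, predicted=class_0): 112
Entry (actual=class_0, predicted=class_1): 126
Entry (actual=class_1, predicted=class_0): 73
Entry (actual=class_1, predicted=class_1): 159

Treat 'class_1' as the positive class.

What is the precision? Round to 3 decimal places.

Precision = TP/(TP+FP) = 159/(159+126) = 159/285 = 0.558

0.558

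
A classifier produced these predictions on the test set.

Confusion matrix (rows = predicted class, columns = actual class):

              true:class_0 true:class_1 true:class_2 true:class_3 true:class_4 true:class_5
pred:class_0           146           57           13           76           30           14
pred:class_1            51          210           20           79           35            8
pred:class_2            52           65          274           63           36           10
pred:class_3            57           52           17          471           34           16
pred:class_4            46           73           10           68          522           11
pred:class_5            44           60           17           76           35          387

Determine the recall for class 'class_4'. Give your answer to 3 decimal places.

0.754

One-vs-rest for 'class_4': TP = diagonal; FP = other classes predicted 'class_4'; FN = 'class_4' predicted as other.
recall = TP/(TP+FN).
class_4: TP=522, FN=30+35+36+34+35=170 → 522/692 = 0.7543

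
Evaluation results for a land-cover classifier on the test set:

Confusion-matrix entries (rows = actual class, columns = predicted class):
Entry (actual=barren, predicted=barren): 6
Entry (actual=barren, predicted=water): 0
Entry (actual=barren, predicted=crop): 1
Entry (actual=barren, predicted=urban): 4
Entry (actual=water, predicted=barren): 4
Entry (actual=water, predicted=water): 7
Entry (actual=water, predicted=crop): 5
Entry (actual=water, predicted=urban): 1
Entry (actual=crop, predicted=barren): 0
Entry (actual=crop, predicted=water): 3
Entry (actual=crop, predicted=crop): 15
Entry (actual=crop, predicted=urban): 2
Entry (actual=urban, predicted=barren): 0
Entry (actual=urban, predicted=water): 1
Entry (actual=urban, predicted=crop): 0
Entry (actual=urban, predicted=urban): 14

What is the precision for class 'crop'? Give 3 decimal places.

One-vs-rest for 'crop': TP = diagonal; FP = other classes predicted 'crop'; FN = 'crop' predicted as other.
precision = TP/(TP+FP).
crop: TP=15, FP=1+5+0=6 → 15/21 = 0.7143

0.714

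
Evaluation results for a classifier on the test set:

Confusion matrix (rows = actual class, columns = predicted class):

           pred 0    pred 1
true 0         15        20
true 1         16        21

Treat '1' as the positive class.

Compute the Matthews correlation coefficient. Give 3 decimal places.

-0.004

MCC = (TP·TN − FP·FN) / √((TP+FP)(TP+FN)(TN+FP)(TN+FN))
Numerator = 21·15 − 20·16 = -5
Denominator = √(41·37·35·31) = √1645945 = 1282.9439
MCC = -5 / 1282.9439 = -0.004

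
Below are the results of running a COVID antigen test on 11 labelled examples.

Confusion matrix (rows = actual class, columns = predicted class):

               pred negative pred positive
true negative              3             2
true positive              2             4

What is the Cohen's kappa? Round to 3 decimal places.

Observed agreement pₒ = trace/N = 7/11 = 0.6364
Expected agreement pₑ = Σ (rowᵢ·colᵢ)/N² = (5·5 + 6·6)/11² = 0.5041
κ = (pₒ − pₑ)/(1 − pₑ) = (0.6364 − 0.5041)/(1 − 0.5041) = 0.267

0.267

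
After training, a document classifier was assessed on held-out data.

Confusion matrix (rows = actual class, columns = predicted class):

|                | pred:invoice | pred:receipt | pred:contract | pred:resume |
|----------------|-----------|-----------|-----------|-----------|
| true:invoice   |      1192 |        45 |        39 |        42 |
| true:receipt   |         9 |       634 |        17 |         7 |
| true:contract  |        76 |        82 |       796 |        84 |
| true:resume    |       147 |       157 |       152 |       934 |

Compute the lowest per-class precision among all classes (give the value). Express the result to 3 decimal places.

Per-class precision (TP/(TP+FP)):
  invoice: TP=1192, FP=9+76+147=232 → 1192/1424 = 0.8371
  receipt: TP=634, FP=45+82+157=284 → 634/918 = 0.6906
  contract: TP=796, FP=39+17+152=208 → 796/1004 = 0.7928
  resume: TP=934, FP=42+7+84=133 → 934/1067 = 0.8754
Lowest is class 'receipt' with precision = 0.691.

0.691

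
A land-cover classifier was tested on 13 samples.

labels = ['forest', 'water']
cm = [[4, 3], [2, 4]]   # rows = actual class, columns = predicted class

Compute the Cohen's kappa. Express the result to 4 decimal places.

0.2353

Observed agreement pₒ = trace/N = 8/13 = 0.61538
Expected agreement pₑ = Σ (rowᵢ·colᵢ)/N² = (7·6 + 6·7)/13² = 0.49704
κ = (pₒ − pₑ)/(1 − pₑ) = (0.61538 − 0.49704)/(1 − 0.49704) = 0.2353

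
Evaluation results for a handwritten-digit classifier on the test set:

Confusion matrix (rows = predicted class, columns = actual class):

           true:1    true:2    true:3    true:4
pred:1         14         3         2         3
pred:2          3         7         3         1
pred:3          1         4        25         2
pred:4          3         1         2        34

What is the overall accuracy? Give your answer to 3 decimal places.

0.741

Accuracy = trace / total = (14+7+25+34=80) / 108 = 80/108 = 0.741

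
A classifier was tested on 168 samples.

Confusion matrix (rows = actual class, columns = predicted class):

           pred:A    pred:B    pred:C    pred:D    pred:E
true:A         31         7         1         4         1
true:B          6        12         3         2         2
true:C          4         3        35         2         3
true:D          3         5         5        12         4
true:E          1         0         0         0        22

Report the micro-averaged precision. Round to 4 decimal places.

0.6667

Micro-averaging pools counts across classes: ΣTP=112, ΣFP=56, ΣFN=56.
Micro-precision = TP/(TP+FP) on pooled counts = 0.6667 (equals overall accuracy in single-label multiclass).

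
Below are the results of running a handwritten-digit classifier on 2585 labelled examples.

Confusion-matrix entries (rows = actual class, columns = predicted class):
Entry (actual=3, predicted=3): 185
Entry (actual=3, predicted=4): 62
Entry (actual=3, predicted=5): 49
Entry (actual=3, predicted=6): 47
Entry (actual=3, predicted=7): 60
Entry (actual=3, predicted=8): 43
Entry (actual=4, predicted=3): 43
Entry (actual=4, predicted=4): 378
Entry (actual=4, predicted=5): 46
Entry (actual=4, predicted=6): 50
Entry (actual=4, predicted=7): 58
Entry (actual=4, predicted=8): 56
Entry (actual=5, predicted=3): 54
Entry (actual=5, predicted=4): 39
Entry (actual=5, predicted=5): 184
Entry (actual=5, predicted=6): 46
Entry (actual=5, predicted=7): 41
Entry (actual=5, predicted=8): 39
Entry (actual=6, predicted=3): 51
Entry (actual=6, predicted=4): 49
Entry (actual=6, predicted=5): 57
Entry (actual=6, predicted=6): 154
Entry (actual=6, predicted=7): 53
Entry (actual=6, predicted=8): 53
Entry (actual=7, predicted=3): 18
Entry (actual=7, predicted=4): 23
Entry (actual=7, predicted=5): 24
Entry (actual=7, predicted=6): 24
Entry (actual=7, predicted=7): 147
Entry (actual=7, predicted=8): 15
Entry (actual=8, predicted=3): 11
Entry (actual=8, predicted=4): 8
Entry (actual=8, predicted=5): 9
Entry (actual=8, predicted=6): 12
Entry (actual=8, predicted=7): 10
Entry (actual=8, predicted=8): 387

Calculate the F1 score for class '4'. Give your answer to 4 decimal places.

One-vs-rest for '4': TP = diagonal; FP = other classes predicted '4'; FN = '4' predicted as other.
F1 score = 2·TP/(2·TP+FP+FN).
4: TP=378, FP=62+39+49+23+8=181, FN=43+46+50+58+56=253 → 756/1190 = 0.63529

0.6353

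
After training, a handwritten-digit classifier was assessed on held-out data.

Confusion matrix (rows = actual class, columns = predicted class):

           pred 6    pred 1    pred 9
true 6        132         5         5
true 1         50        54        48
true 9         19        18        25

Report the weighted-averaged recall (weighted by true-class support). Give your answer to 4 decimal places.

0.5927

Per-class recall (TP/(TP+FN)):
  6: TP=132, FN=5+5=10 → 132/142 = 0.92958
  1: TP=54, FN=50+48=98 → 54/152 = 0.35526
  9: TP=25, FN=19+18=37 → 25/62 = 0.40323
Weighted-recall = Σ (supportᵢ/N)·recallᵢ with N=356: (142/356)·0.92958 + (152/356)·0.35526 + (62/356)·0.40323 = 0.5927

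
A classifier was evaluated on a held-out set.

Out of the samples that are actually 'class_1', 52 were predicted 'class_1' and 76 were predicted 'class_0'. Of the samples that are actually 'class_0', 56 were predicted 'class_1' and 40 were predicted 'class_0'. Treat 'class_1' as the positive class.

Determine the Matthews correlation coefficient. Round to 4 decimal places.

MCC = (TP·TN − FP·FN) / √((TP+FP)(TP+FN)(TN+FP)(TN+FN))
Numerator = 52·40 − 56·76 = -2176
Denominator = √(108·128·96·116) = √153944064 = 12407.4197
MCC = -2176 / 12407.4197 = -0.1754

-0.1754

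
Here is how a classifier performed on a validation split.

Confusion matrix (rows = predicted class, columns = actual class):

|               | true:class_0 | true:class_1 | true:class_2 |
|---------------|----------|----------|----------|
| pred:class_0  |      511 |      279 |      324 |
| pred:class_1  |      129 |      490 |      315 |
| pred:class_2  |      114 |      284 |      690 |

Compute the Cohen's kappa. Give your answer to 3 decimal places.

0.310

Observed agreement pₒ = trace/N = 1691/3136 = 0.5392
Expected agreement pₑ = Σ (rowᵢ·colᵢ)/N² = (754·1114 + 1053·934 + 1329·1088)/3136² = 0.3324
κ = (pₒ − pₑ)/(1 − pₑ) = (0.5392 − 0.3324)/(1 − 0.3324) = 0.310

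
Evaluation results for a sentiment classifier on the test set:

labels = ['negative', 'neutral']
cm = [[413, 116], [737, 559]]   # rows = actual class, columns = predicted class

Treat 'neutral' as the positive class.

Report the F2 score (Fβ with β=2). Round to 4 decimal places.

Fβ = (1+β²)·TP / ((1+β²)·TP + β²·FN + FP), with β²=4
= 5·559 / (5·559 + 4·737 + 116) = 0.4770

0.4770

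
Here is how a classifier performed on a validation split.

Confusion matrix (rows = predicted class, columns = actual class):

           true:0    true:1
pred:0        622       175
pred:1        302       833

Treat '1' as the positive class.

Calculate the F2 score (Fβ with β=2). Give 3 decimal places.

0.806

Fβ = (1+β²)·TP / ((1+β²)·TP + β²·FN + FP), with β²=4
= 5·833 / (5·833 + 4·175 + 302) = 0.806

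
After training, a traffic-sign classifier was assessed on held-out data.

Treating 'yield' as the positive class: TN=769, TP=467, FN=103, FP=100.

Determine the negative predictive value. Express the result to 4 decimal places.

NPV = TN/(TN+FN) = 769/(769+103) = 0.8819

0.8819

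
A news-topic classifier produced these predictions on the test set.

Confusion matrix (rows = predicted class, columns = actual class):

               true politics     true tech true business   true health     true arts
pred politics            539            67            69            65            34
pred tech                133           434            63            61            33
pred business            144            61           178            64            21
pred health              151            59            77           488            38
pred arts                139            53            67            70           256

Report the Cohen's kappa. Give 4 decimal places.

Observed agreement pₒ = trace/N = 1895/3364 = 0.56332
Expected agreement pₑ = Σ (rowᵢ·colᵢ)/N² = (1106·774 + 674·724 + 454·468 + 748·813 + 382·585)/3364² = 0.21103
κ = (pₒ − pₑ)/(1 − pₑ) = (0.56332 − 0.21103)/(1 − 0.21103) = 0.4465

0.4465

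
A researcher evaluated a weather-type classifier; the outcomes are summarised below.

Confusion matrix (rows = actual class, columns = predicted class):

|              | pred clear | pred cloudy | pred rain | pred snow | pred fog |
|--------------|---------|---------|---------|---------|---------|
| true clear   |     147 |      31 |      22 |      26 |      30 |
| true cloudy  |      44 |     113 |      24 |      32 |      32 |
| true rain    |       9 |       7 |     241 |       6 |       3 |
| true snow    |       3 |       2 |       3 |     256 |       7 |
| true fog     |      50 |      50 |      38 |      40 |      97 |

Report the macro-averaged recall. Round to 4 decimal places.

0.6478

Per-class recall (TP/(TP+FN)):
  clear: TP=147, FN=31+22+26+30=109 → 147/256 = 0.57422
  cloudy: TP=113, FN=44+24+32+32=132 → 113/245 = 0.46122
  rain: TP=241, FN=9+7+6+3=25 → 241/266 = 0.90602
  snow: TP=256, FN=3+2+3+7=15 → 256/271 = 0.94465
  fog: TP=97, FN=50+50+38+40=178 → 97/275 = 0.35273
Macro-recall = mean = (0.57422 + 0.46122 + 0.90602 + 0.94465 + 0.35273) / 5 = 0.6478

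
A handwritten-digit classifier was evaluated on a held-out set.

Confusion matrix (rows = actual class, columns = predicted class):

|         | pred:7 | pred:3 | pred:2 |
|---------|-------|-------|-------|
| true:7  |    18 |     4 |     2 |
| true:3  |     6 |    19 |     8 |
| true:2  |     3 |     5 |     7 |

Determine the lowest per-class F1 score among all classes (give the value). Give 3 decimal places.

0.438

Per-class F1 score (2·TP/(2·TP+FP+FN)):
  7: TP=18, FP=6+3=9, FN=4+2=6 → 36/51 = 0.7059
  3: TP=19, FP=4+5=9, FN=6+8=14 → 38/61 = 0.6230
  2: TP=7, FP=2+8=10, FN=3+5=8 → 14/32 = 0.4375
Lowest is class '2' with F1 score = 0.438.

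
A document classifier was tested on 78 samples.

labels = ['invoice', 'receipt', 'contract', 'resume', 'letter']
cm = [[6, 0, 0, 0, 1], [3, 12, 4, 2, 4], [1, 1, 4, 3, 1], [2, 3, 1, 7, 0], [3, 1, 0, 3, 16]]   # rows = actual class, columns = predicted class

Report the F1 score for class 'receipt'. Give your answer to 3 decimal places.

Take TP from the diagonal, FP from the rest of the 'receipt' prediction marginal, FN from the rest of the 'receipt' actual marginal.
F1 score = 2·TP/(2·TP+FP+FN).
receipt: TP=12, FP=0+1+3+1=5, FN=3+4+2+4=13 → 24/42 = 0.5714

0.571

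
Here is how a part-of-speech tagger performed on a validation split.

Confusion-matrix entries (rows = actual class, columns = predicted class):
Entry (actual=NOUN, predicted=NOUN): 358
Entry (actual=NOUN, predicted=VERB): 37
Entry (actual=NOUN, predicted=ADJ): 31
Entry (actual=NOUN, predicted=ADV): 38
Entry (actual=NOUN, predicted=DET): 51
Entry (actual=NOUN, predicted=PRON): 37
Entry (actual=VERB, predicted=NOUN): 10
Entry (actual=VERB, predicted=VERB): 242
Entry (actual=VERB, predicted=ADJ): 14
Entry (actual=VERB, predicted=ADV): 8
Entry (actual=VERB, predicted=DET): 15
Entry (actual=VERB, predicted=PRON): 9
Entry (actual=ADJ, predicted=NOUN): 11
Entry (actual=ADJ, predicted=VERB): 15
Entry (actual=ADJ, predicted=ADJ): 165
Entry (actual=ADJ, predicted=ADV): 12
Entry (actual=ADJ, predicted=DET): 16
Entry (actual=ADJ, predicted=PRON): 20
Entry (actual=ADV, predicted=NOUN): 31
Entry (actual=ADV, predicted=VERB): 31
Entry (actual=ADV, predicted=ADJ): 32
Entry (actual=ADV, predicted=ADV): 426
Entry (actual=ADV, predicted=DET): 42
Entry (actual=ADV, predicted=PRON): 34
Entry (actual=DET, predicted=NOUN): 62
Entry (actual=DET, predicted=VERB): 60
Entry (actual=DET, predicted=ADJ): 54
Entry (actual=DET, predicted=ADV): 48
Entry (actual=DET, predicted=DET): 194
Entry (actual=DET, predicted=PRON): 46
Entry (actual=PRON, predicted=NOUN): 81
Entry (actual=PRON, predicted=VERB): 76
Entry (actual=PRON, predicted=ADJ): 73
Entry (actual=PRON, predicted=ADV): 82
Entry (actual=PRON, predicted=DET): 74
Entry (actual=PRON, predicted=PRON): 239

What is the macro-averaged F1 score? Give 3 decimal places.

Per-class F1 score (2·TP/(2·TP+FP+FN)):
  NOUN: TP=358, FP=10+11+31+62+81=195, FN=37+31+38+51+37=194 → 716/1105 = 0.6480
  VERB: TP=242, FP=37+15+31+60+76=219, FN=10+14+8+15+9=56 → 484/759 = 0.6377
  ADJ: TP=165, FP=31+14+32+54+73=204, FN=11+15+12+16+20=74 → 330/608 = 0.5428
  ADV: TP=426, FP=38+8+12+48+82=188, FN=31+31+32+42+34=170 → 852/1210 = 0.7041
  DET: TP=194, FP=51+15+16+42+74=198, FN=62+60+54+48+46=270 → 388/856 = 0.4533
  PRON: TP=239, FP=37+9+20+34+46=146, FN=81+76+73+82+74=386 → 478/1010 = 0.4733
Macro-F1 score = mean = (0.6480 + 0.6377 + 0.5428 + 0.7041 + 0.4533 + 0.4733) / 6 = 0.577

0.577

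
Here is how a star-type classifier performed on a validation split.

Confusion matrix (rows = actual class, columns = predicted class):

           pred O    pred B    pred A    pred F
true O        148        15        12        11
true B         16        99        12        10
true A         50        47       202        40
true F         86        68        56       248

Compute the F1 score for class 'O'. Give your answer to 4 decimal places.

0.6091

One-vs-rest for 'O': TP = diagonal; FP = other classes predicted 'O'; FN = 'O' predicted as other.
F1 score = 2·TP/(2·TP+FP+FN).
O: TP=148, FP=16+50+86=152, FN=15+12+11=38 → 296/486 = 0.60905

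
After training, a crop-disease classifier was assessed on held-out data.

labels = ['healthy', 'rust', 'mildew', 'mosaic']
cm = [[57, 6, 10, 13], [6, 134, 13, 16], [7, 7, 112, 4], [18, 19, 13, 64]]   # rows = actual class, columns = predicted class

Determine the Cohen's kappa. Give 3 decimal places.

0.640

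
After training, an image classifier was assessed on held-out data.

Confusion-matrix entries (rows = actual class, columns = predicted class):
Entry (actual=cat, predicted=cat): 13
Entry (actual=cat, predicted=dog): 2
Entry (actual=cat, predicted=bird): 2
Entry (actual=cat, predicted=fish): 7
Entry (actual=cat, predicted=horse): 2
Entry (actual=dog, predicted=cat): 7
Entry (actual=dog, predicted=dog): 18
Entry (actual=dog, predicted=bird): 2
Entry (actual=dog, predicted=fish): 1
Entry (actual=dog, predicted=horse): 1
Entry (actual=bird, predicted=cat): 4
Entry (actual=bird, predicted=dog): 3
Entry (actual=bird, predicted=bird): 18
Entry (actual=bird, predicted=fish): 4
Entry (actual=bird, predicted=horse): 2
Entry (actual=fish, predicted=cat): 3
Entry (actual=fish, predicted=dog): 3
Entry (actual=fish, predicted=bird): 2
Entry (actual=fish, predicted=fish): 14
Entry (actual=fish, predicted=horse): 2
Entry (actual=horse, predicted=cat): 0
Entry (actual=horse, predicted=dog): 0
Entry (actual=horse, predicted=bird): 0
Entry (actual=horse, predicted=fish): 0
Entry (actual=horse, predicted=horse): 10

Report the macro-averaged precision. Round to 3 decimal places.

Per-class precision (TP/(TP+FP)):
  cat: TP=13, FP=7+4+3+0=14 → 13/27 = 0.4815
  dog: TP=18, FP=2+3+3+0=8 → 18/26 = 0.6923
  bird: TP=18, FP=2+2+2+0=6 → 18/24 = 0.7500
  fish: TP=14, FP=7+1+4+0=12 → 14/26 = 0.5385
  horse: TP=10, FP=2+1+2+2=7 → 10/17 = 0.5882
Macro-precision = mean = (0.4815 + 0.6923 + 0.7500 + 0.5385 + 0.5882) / 5 = 0.610

0.610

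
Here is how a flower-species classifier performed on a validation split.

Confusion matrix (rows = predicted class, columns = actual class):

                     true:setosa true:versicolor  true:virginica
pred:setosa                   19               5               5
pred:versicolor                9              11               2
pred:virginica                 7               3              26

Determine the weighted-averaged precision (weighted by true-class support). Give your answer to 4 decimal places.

Per-class precision (TP/(TP+FP)):
  setosa: TP=19, FP=5+5=10 → 19/29 = 0.65517
  versicolor: TP=11, FP=9+2=11 → 11/22 = 0.50000
  virginica: TP=26, FP=7+3=10 → 26/36 = 0.72222
Weighted-precision = Σ (supportᵢ/N)·precisionᵢ with N=87: (35/87)·0.65517 + (19/87)·0.50000 + (33/87)·0.72222 = 0.6467

0.6467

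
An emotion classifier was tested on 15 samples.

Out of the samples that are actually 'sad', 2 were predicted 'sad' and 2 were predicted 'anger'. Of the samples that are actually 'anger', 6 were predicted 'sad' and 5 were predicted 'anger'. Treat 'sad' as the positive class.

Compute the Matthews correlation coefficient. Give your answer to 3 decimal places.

MCC = (TP·TN − FP·FN) / √((TP+FP)(TP+FN)(TN+FP)(TN+FN))
Numerator = 2·5 − 6·2 = -2
Denominator = √(8·4·11·7) = √2464 = 49.6387
MCC = -2 / 49.6387 = -0.040

-0.040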